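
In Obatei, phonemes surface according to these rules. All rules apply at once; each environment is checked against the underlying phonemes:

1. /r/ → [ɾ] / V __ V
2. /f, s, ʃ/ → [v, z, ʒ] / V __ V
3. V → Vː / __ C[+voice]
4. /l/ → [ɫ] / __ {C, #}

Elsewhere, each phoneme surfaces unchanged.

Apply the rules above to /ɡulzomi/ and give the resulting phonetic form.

[ɡuːɫzoːmi]

/u/ (between /ɡ/ and /l/): before a voiced consonant, so rule 3 applies → [uː].
/l/ meets the environment for rule 4 (word-finally or immediately before a consonant) → [ɫ].
/o/ meets the environment for rule 3 (before a voiced consonant) → [oː].
/i/ (word-final) fails the environment for rule 3, so it stays [i].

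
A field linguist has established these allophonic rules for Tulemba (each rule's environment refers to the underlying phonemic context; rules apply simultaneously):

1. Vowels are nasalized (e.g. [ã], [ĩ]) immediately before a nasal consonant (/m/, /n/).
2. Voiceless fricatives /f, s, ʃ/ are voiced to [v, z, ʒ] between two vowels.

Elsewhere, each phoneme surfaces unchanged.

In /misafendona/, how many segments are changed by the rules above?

4

Segments that undergo a rule: /s/ → [z] (rule 2); /f/ → [v] (rule 2); /e/ → [ẽ] (rule 1); /o/ → [õ] (rule 1).
All other segments surface unchanged.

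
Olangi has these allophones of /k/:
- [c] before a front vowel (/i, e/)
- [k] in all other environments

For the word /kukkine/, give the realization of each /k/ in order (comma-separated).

Occurrence 1 (position 1): no conditioning environment matches → elsewhere allophone [k].
Occurrence 2 (position 3): no conditioning environment matches → elsewhere allophone [k].
Occurrence 3 (position 4): before a front vowel → [c].

[k], [k], [c]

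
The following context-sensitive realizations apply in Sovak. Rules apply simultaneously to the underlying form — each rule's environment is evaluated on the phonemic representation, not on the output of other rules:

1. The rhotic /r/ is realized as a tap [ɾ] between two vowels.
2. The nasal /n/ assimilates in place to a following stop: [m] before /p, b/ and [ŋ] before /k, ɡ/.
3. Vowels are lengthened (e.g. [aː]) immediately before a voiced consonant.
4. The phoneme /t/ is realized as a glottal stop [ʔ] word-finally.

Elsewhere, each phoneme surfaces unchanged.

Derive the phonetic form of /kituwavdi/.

/k/ (word-initial) is unaffected → [k].
/i/ (between /k/ and /t/): rule 3 targets it, but not before a voiced consonant → unchanged [i].
/t/ (between /i/ and /u/) is in the target of rule 4 but the environment (word-finally) is not met → [t].
/u/ — between /t/ and /w/, before a voiced consonant — surfaces as [uː] (rule 3).
/w/ (between /u/ and /a/) is unaffected → [w].
Rule 3 applies to /a/ (between /w/ and /v/: before a voiced consonant) → [aː].
/v/ (between /a/ and /d/) is unaffected → [v].
/d/ — not in any rule's target class → [d].
/i/ (word-final) is in the target of rule 3 but the environment (before a voiced consonant) is not met → [i].

[kituːwaːvdi]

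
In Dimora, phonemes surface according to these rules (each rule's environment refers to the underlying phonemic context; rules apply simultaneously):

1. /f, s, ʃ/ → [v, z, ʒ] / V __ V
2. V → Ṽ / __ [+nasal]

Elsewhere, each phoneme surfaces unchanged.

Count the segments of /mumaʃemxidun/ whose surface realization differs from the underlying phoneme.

Segments that undergo a rule: /u/ → [ũ] (rule 2); /ʃ/ → [ʒ] (rule 1); /e/ → [ẽ] (rule 2); /u/ → [ũ] (rule 2).
All other segments surface unchanged.

4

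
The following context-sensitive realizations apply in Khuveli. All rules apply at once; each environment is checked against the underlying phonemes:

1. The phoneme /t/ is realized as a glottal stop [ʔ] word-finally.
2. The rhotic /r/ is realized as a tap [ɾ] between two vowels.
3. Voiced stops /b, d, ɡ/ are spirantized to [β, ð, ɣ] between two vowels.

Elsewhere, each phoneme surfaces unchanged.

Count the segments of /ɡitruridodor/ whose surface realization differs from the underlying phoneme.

3

Segments that undergo a rule: /r/ → [ɾ] (rule 2); /d/ → [ð] (rule 3); /d/ → [ð] (rule 3).
All other segments surface unchanged.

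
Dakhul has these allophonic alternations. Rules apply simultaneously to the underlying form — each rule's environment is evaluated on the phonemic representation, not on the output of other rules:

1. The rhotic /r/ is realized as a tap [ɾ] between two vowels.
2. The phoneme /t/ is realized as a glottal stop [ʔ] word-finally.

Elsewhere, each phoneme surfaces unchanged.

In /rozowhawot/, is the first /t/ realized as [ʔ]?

Yes

/t/ (word-final) occurs word-finally → [ʔ] by rule 2.
The actual realization is [ʔ], which matches [ʔ].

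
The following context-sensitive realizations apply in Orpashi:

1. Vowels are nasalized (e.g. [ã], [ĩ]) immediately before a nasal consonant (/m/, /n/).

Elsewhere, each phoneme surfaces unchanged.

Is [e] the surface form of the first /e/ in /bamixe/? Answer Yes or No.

/e/ — word-final; rule 1 does not apply here → [e].
The actual realization is [e], which matches [e].

Yes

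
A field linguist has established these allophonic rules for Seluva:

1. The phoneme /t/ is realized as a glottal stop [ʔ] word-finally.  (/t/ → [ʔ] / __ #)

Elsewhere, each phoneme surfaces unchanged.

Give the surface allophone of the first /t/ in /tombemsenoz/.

/t/ (word-initial) is in the target of rule 1 but the environment (word-finally) is not met → [t].

[t]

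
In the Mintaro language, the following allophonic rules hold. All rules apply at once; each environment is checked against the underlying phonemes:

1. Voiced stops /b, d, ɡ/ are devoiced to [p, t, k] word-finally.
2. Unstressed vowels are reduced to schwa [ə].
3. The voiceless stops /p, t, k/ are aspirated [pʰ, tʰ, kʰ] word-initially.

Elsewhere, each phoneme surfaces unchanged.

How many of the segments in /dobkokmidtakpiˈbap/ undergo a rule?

Segments that undergo a rule: /o/ → [ə] (rule 2); /o/ → [ə] (rule 2); /i/ → [ə] (rule 2); /a/ → [ə] (rule 2); /i/ → [ə] (rule 2).
All other segments surface unchanged.

5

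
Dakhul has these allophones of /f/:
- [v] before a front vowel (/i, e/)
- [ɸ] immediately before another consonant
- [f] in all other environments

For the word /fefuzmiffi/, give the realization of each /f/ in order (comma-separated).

[v], [f], [ɸ], [v]

Occurrence 1 (position 1): before a front vowel (/i, e/) → [v].
Occurrence 2 (position 3): no conditioning environment matches → elsewhere allophone [f].
Occurrence 3 (position 8): immediately before another consonant → [ɸ].
Occurrence 4 (position 9): before a front vowel (/i, e/) → [v].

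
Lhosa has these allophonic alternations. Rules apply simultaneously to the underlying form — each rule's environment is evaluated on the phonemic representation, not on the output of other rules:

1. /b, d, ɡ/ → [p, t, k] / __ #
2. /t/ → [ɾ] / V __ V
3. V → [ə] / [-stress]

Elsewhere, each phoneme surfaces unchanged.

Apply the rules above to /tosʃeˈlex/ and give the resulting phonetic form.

/t/ (word-initial) fails the environment for rule 2, so it stays [t].
/o/ meets the environment for rule 3 (in an unstressed syllable) → [ə].
/s/ (between /o/ and /ʃ/): no rule targets it → [s].
/ʃ/ — not in any rule's target class → [ʃ].
Rule 3 applies to /e/ (between /ʃ/ and /l/: in an unstressed syllable) → [ə].
/l/ (between /e/ and /e/) is unaffected → [l].
/e/ — between /l/ and /x/; rule 3 does not apply here → [e].
/x/ (word-final): no rule targets it → [x].

[təsʃəˈlex]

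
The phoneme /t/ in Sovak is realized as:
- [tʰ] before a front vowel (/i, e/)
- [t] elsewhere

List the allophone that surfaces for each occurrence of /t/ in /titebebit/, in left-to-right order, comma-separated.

[tʰ], [tʰ], [t]

Occurrence 1 (position 1): before a front vowel (/i, e/) → [tʰ].
Occurrence 2 (position 3): before a front vowel (/i, e/) → [tʰ].
Occurrence 3 (position 9): no conditioning environment matches → elsewhere allophone [t].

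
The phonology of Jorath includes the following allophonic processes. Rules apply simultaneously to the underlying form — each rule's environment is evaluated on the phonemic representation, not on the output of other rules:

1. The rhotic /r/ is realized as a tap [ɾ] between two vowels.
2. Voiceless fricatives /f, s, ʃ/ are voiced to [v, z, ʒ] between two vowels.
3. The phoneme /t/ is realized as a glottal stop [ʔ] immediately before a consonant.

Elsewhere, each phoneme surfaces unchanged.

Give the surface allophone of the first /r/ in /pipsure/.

/r/ meets the environment for rule 1 (between two vowels) → [ɾ].

[ɾ]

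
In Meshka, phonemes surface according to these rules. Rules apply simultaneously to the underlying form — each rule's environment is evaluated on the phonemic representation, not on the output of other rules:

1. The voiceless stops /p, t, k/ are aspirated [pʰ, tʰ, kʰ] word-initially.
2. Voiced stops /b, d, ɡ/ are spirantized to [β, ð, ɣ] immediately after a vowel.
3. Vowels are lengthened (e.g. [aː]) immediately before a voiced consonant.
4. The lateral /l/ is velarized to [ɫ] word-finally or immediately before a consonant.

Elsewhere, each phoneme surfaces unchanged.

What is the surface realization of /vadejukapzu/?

/v/ (word-initial) is unaffected → [v].
/a/ meets the environment for rule 3 (before a voiced consonant) → [aː].
/d/ (between /a/ and /e/): immediately after a vowel, so rule 2 applies → [ð].
/e/ (between /d/ and /j/): before a voiced consonant, so rule 3 applies → [eː].
/j/ — not in any rule's target class → [j].
/u/ — between /j/ and /k/; rule 3 does not apply here → [u].
/k/ (between /u/ and /a/): rule 1 targets it, but not word-initially → unchanged [k].
/a/ (between /k/ and /p/) is in the target of rule 3 but the environment (before a voiced consonant) is not met → [a].
/p/ (between /a/ and /z/): rule 1 targets it, but not word-initially → unchanged [p].
/z/ (between /p/ and /u/) is unaffected → [z].
/u/ (word-final) is in the target of rule 3 but the environment (before a voiced consonant) is not met → [u].

[vaːðeːjukapzu]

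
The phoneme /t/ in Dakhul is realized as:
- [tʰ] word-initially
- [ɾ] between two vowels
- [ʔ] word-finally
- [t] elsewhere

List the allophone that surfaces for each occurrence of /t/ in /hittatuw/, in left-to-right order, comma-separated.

Occurrence 1 (position 3): no conditioning environment matches → elsewhere allophone [t].
Occurrence 2 (position 4): no conditioning environment matches → elsewhere allophone [t].
Occurrence 3 (position 6): between two vowels → [ɾ].

[t], [t], [ɾ]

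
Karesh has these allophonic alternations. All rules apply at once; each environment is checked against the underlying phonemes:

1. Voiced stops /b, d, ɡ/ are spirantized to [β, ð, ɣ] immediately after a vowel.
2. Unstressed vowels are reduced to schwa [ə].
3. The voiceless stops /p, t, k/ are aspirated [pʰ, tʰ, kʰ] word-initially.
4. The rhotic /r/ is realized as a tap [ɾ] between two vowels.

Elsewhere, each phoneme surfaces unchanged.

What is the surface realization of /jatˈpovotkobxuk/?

[jətˈpovətkəβxək]

/a/ — between /j/ and /t/, in an unstressed syllable — surfaces as [ə] (rule 2).
/t/ — between /a/ and /p/; rule 3 does not apply here → [t].
/p/ (between /t/ and /o/) is in the target of rule 3 but the environment (word-initially) is not met → [p].
/o/ (between /p/ and /v/): rule 2 targets it, but not in an unstressed syllable → unchanged [o].
/o/ (between /v/ and /t/): in an unstressed syllable, so rule 2 applies → [ə].
/t/ (between /o/ and /k/) is in the target of rule 3 but the environment (word-initially) is not met → [t].
/k/ (between /t/ and /o/) fails the environment for rule 3, so it stays [k].
/o/ (between /k/ and /b/): in an unstressed syllable, so rule 2 applies → [ə].
/b/ (between /o/ and /x/): immediately after a vowel, so rule 1 applies → [β].
/u/ — between /x/ and /k/, in an unstressed syllable — surfaces as [ə] (rule 2).
/k/ (word-final): rule 3 targets it, but not word-initially → unchanged [k].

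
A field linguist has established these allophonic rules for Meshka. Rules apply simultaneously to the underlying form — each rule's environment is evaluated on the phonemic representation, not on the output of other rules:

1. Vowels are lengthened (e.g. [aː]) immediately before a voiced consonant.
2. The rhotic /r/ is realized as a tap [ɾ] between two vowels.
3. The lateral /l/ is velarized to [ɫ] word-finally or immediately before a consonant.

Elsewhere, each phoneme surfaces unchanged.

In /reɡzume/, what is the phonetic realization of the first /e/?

/e/ (between /r/ and /ɡ/) occurs before a voiced consonant → [eː] by rule 1.

[eː]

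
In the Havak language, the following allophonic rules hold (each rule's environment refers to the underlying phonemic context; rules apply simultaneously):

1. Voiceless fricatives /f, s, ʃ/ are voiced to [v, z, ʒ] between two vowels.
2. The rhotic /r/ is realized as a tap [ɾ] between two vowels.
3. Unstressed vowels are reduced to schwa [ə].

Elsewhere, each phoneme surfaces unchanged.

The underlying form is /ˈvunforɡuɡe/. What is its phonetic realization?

[ˈvunfərɡəɡə]

/u/ (between /v/ and /n/) fails the environment for rule 3, so it stays [u].
/f/ (between /n/ and /o/) fails the environment for rule 1, so it stays [f].
/o/ meets the environment for rule 3 (in an unstressed syllable) → [ə].
/r/ (between /o/ and /ɡ/) fails the environment for rule 2, so it stays [r].
/u/ — between /ɡ/ and /ɡ/, in an unstressed syllable — surfaces as [ə] (rule 3).
/e/ — word-final, in an unstressed syllable — surfaces as [ə] (rule 3).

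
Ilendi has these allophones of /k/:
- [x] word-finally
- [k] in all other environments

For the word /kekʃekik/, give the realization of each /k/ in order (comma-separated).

[k], [k], [k], [x]

Occurrence 1 (position 1): no conditioning environment matches → elsewhere allophone [k].
Occurrence 2 (position 3): no conditioning environment matches → elsewhere allophone [k].
Occurrence 3 (position 6): no conditioning environment matches → elsewhere allophone [k].
Occurrence 4 (position 8): word-finally → [x].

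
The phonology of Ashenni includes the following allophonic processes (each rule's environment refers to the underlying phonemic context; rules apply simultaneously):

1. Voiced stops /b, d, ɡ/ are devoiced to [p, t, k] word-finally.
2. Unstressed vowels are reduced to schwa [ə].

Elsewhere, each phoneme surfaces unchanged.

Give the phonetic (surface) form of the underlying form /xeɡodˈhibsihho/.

[xəɡədˈhibsəhhə]

/x/ stays [x].
/e/ (between /x/ and /ɡ/) occurs in an unstressed syllable → [ə] by rule 2.
/ɡ/ (between /e/ and /o/) is in the target of rule 1 but the environment (word-finally) is not met → [ɡ].
/o/ (between /ɡ/ and /d/) occurs in an unstressed syllable → [ə] by rule 2.
/d/ (between /o/ and /h/) is in the target of rule 1 but the environment (word-finally) is not met → [d].
/h/ stays [h].
/i/ (between /h/ and /b/): rule 2 targets it, but not in an unstressed syllable → unchanged [i].
/b/ (between /i/ and /s/) fails the environment for rule 1, so it stays [b].
/s/ — not in any rule's target class → [s].
/i/ (between /s/ and /h/) occurs in an unstressed syllable → [ə] by rule 2.
/h/ — not in any rule's target class → [h].
/h/ — not in any rule's target class → [h].
Rule 2 applies to /o/ (word-final: in an unstressed syllable) → [ə].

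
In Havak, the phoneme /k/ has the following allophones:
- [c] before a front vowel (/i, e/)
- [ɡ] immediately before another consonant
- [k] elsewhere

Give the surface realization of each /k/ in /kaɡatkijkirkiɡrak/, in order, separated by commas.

Occurrence 1 (position 1): no conditioning environment matches → elsewhere allophone [k].
Occurrence 2 (position 6): before a front vowel (/i, e/) → [c].
Occurrence 3 (position 9): before a front vowel (/i, e/) → [c].
Occurrence 4 (position 12): before a front vowel (/i, e/) → [c].
Occurrence 5 (position 17): no conditioning environment matches → elsewhere allophone [k].

[k], [c], [c], [c], [k]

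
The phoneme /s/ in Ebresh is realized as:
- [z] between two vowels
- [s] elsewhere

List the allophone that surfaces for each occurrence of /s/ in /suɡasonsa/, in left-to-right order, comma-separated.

[s], [z], [s]

Occurrence 1 (position 1): no conditioning environment matches → elsewhere allophone [s].
Occurrence 2 (position 5): between two vowels → [z].
Occurrence 3 (position 8): no conditioning environment matches → elsewhere allophone [s].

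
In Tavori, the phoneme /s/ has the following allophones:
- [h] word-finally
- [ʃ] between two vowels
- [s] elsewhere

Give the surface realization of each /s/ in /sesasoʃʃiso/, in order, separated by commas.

[s], [ʃ], [ʃ], [ʃ]

Occurrence 1 (position 1): no conditioning environment matches → elsewhere allophone [s].
Occurrence 2 (position 3): between two vowels → [ʃ].
Occurrence 3 (position 5): between two vowels → [ʃ].
Occurrence 4 (position 10): between two vowels → [ʃ].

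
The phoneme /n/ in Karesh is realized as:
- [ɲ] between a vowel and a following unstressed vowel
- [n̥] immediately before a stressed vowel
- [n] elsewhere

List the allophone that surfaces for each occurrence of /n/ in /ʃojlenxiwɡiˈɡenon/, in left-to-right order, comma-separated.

[n], [ɲ], [n]

Occurrence 1 (position 6): no conditioning environment matches → elsewhere allophone [n].
Occurrence 2 (position 14): between a vowel and a following unstressed vowel → [ɲ].
Occurrence 3 (position 16): no conditioning environment matches → elsewhere allophone [n].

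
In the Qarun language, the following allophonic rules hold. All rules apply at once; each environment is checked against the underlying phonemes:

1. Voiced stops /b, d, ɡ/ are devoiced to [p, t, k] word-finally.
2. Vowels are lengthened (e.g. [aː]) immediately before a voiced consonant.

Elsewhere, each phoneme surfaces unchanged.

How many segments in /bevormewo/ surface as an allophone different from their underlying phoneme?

Segments that undergo a rule: /e/ → [eː] (rule 2); /o/ → [oː] (rule 2); /e/ → [eː] (rule 2).
All other segments surface unchanged.

3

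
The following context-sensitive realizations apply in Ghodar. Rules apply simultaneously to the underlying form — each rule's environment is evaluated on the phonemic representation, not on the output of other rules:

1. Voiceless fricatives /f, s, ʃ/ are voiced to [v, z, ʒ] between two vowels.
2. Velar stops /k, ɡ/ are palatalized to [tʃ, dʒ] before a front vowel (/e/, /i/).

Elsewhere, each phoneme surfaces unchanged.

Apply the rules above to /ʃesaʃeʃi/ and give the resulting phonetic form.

/ʃ/ — word-initial; rule 1 does not apply here → [ʃ].
/s/ (between /e/ and /a/) occurs between two vowels → [z] by rule 1.
Rule 1 applies to /ʃ/ (between /a/ and /e/: between two vowels) → [ʒ].
/ʃ/ meets the environment for rule 1 (between two vowels) → [ʒ].

[ʃezaʒeʒi]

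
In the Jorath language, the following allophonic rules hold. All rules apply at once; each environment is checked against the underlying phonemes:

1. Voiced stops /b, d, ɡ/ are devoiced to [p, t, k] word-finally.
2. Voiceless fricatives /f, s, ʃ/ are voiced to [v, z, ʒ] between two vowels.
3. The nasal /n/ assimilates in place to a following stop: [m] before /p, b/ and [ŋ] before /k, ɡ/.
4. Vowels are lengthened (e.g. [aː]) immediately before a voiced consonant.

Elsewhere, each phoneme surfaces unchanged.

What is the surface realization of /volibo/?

/v/ (word-initial): no rule targets it → [v].
/o/ meets the environment for rule 4 (before a voiced consonant) → [oː].
/l/ (between /o/ and /i/): no rule targets it → [l].
/i/ (between /l/ and /b/) occurs before a voiced consonant → [iː] by rule 4.
/b/ — between /i/ and /o/; rule 1 does not apply here → [b].
/o/ (word-final) fails the environment for rule 4, so it stays [o].

[voːliːbo]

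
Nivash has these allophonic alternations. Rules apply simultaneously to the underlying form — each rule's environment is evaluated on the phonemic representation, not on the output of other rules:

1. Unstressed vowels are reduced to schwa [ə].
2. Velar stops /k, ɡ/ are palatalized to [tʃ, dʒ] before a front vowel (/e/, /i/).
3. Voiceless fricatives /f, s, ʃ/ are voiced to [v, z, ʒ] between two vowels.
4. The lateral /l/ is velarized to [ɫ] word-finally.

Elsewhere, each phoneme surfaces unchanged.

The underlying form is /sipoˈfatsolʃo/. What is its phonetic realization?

/s/ — word-initial; rule 3 does not apply here → [s].
/i/ meets the environment for rule 1 (in an unstressed syllable) → [ə].
/o/ (between /p/ and /f/) occurs in an unstressed syllable → [ə] by rule 1.
/f/ (between /o/ and /a/): between two vowels, so rule 3 applies → [v].
/a/ (between /f/ and /t/) is in the target of rule 1 but the environment (in an unstressed syllable) is not met → [a].
/s/ (between /t/ and /o/): rule 3 targets it, but not between two vowels → unchanged [s].
/o/ meets the environment for rule 1 (in an unstressed syllable) → [ə].
/l/ (between /o/ and /ʃ/) is in the target of rule 4 but the environment (word-finally) is not met → [l].
/ʃ/ (between /l/ and /o/): rule 3 targets it, but not between two vowels → unchanged [ʃ].
/o/ — word-final, in an unstressed syllable — surfaces as [ə] (rule 1).

[səpəˈvatsəlʃə]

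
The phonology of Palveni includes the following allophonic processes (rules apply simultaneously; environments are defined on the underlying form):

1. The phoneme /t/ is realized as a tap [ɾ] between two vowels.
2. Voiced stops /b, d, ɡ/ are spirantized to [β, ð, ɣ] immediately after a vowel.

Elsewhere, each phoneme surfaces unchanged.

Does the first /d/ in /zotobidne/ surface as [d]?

/d/ — between /i/ and /n/, immediately after a vowel — surfaces as [ð] (rule 2).
The actual realization is [ð], not [d].

No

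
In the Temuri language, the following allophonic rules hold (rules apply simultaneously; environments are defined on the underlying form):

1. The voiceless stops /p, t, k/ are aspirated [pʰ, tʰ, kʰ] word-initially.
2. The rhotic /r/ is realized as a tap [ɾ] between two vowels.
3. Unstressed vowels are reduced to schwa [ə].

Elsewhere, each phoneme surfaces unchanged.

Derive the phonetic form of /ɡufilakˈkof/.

/ɡ/ stays [ɡ].
/u/ — between /ɡ/ and /f/, in an unstressed syllable — surfaces as [ə] (rule 3).
/f/ — not in any rule's target class → [f].
/i/ meets the environment for rule 3 (in an unstressed syllable) → [ə].
/l/ — not in any rule's target class → [l].
/a/ (between /l/ and /k/): in an unstressed syllable, so rule 3 applies → [ə].
/k/ (between /a/ and /k/) fails the environment for rule 1, so it stays [k].
/k/ (between /k/ and /o/) is in the target of rule 1 but the environment (word-initially) is not met → [k].
/o/ (between /k/ and /f/): rule 3 targets it, but not in an unstressed syllable → unchanged [o].
/f/ (word-final): no rule targets it → [f].

[ɡəfələkˈkof]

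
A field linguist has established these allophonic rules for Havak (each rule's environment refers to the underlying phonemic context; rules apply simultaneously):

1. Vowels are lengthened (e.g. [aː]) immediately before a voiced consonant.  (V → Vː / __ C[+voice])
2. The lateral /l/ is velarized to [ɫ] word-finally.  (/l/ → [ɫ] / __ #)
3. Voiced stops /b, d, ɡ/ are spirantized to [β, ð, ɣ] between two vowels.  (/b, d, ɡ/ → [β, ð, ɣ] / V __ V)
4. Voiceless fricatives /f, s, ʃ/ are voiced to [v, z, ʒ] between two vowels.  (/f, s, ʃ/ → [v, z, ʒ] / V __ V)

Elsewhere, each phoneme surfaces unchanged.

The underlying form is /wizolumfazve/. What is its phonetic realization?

/w/ stays [w].
/i/ — between /w/ and /z/, before a voiced consonant — surfaces as [iː] (rule 1).
/z/ stays [z].
/o/ (between /z/ and /l/): before a voiced consonant, so rule 1 applies → [oː].
/l/ (between /o/ and /u/): rule 2 targets it, but not word-finally → unchanged [l].
/u/ (between /l/ and /m/) occurs before a voiced consonant → [uː] by rule 1.
/m/ (between /u/ and /f/) is unaffected → [m].
/f/ — between /m/ and /a/; rule 4 does not apply here → [f].
Rule 1 applies to /a/ (between /f/ and /z/: before a voiced consonant) → [aː].
/z/ — not in any rule's target class → [z].
/v/ stays [v].
/e/ (word-final) is in the target of rule 1 but the environment (before a voiced consonant) is not met → [e].

[wiːzoːluːmfaːzve]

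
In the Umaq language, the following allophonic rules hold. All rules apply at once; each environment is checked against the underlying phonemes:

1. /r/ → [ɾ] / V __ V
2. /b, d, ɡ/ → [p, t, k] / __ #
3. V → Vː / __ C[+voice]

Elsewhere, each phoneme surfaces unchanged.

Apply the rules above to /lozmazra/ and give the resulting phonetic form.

/l/ (word-initial) is unaffected → [l].
/o/ (between /l/ and /z/): before a voiced consonant, so rule 3 applies → [oː].
/z/ stays [z].
/m/ — not in any rule's target class → [m].
Rule 3 applies to /a/ (between /m/ and /z/: before a voiced consonant) → [aː].
/z/ (between /a/ and /r/) is unaffected → [z].
/r/ — between /z/ and /a/; rule 1 does not apply here → [r].
/a/ — word-final; rule 3 does not apply here → [a].

[loːzmaːzra]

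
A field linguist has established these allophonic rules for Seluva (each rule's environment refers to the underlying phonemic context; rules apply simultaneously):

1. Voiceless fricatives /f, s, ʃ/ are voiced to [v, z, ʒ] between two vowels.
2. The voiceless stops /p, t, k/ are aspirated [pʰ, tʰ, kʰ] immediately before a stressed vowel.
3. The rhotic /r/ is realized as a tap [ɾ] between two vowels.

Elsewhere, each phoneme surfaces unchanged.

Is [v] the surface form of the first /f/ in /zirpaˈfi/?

Yes

/f/ meets the environment for rule 1 (between two vowels) → [v].
The actual realization is [v], which matches [v].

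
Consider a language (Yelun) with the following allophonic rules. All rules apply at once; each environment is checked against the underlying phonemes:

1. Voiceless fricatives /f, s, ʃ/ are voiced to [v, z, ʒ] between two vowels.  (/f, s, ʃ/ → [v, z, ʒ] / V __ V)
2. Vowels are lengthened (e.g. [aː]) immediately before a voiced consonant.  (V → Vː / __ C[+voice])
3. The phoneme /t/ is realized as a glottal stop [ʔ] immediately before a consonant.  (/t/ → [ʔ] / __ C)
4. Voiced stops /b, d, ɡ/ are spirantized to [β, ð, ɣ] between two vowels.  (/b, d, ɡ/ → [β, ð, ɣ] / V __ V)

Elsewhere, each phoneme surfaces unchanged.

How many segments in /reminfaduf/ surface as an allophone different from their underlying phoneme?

Segments that undergo a rule: /e/ → [eː] (rule 2); /i/ → [iː] (rule 2); /a/ → [aː] (rule 2); /d/ → [ð] (rule 4).
All other segments surface unchanged.

4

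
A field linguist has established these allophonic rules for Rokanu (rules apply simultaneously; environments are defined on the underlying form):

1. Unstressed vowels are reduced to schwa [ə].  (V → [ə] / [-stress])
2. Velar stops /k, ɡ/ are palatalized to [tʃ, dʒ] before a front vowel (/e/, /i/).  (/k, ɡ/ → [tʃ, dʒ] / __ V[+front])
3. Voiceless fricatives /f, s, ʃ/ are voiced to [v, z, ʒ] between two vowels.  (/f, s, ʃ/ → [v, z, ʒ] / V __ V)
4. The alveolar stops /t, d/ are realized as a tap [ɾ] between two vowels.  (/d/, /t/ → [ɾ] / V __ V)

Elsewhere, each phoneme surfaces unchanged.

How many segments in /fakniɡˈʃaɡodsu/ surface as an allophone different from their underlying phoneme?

Segments that undergo a rule: /a/ → [ə] (rule 1); /i/ → [ə] (rule 1); /o/ → [ə] (rule 1); /u/ → [ə] (rule 1).
All other segments surface unchanged.

4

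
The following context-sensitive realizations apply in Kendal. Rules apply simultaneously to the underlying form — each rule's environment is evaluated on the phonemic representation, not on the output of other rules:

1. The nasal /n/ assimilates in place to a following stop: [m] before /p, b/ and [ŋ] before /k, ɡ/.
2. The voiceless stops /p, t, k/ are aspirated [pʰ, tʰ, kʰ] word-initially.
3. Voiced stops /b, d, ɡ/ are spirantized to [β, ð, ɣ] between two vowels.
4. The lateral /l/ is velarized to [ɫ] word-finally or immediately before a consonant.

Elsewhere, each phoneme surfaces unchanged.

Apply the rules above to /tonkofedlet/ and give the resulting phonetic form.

[tʰoŋkofedlet]

/t/ (word-initial): word-initially, so rule 2 applies → [tʰ].
/o/ stays [o].
/n/ (between /o/ and /k/): before a labial or velar stop, so rule 1 applies → [ŋ].
/k/ (between /n/ and /o/) is in the target of rule 2 but the environment (word-initially) is not met → [k].
/o/ (between /k/ and /f/): no rule targets it → [o].
/f/ (between /o/ and /e/): no rule targets it → [f].
/e/ — not in any rule's target class → [e].
/d/ — between /e/ and /l/; rule 3 does not apply here → [d].
/l/ — between /d/ and /e/; rule 4 does not apply here → [l].
/e/ stays [e].
/t/ (word-final) is in the target of rule 2 but the environment (word-initially) is not met → [t].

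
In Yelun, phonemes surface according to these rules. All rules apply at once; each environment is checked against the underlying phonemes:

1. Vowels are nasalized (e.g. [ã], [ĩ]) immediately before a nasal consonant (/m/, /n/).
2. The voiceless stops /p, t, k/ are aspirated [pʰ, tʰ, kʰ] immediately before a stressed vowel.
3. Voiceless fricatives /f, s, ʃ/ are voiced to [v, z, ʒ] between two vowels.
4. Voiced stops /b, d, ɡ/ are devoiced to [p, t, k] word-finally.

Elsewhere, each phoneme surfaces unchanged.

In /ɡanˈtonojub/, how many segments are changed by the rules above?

4

Segments that undergo a rule: /a/ → [ã] (rule 1); /t/ → [tʰ] (rule 2); /o/ → [õ] (rule 1); /b/ → [p] (rule 4).
All other segments surface unchanged.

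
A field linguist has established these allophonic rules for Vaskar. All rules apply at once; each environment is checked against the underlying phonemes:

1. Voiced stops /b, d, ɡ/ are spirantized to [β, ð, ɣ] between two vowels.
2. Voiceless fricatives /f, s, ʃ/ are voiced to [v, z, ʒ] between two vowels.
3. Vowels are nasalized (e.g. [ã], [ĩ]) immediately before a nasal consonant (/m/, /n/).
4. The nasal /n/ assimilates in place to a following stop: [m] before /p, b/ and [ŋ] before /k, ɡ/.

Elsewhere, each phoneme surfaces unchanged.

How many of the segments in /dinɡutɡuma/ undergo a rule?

Segments that undergo a rule: /i/ → [ĩ] (rule 3); /n/ → [ŋ] (rule 4); /u/ → [ũ] (rule 3).
All other segments surface unchanged.

3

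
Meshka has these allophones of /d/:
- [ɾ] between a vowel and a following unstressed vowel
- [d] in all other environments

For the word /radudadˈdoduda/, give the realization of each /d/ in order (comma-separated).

[ɾ], [ɾ], [d], [d], [ɾ], [ɾ]

Occurrence 1 (position 3): between a vowel and a following unstressed vowel → [ɾ].
Occurrence 2 (position 5): between a vowel and a following unstressed vowel → [ɾ].
Occurrence 3 (position 7): no conditioning environment matches → elsewhere allophone [d].
Occurrence 4 (position 8): no conditioning environment matches → elsewhere allophone [d].
Occurrence 5 (position 10): between a vowel and a following unstressed vowel → [ɾ].
Occurrence 6 (position 12): between a vowel and a following unstressed vowel → [ɾ].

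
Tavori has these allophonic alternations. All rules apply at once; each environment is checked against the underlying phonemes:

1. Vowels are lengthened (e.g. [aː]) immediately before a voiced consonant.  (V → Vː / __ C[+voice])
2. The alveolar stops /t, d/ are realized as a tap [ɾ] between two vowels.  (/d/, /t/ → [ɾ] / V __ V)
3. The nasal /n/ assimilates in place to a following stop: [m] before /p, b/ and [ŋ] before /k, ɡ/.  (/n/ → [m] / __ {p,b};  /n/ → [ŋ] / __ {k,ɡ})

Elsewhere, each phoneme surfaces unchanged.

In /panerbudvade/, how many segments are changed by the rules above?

5

Segments that undergo a rule: /a/ → [aː] (rule 1); /e/ → [eː] (rule 1); /u/ → [uː] (rule 1); /a/ → [aː] (rule 1); /d/ → [ɾ] (rule 2).
All other segments surface unchanged.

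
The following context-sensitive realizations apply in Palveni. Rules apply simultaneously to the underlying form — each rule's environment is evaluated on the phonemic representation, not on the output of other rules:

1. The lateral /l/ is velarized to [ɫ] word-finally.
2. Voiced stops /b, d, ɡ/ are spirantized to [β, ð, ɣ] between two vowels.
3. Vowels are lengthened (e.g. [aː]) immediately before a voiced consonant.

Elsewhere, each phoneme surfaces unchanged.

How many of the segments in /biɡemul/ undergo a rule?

5

Segments that undergo a rule: /i/ → [iː] (rule 3); /ɡ/ → [ɣ] (rule 2); /e/ → [eː] (rule 3); /u/ → [uː] (rule 3); /l/ → [ɫ] (rule 1).
All other segments surface unchanged.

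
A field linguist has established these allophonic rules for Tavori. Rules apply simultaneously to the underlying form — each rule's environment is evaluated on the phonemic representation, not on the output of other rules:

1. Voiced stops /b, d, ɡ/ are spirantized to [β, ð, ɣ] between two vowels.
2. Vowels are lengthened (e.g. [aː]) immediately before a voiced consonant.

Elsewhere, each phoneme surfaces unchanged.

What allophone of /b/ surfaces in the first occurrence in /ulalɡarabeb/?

Rule 1 applies to /b/ (between /a/ and /e/: between two vowels) → [β].

[β]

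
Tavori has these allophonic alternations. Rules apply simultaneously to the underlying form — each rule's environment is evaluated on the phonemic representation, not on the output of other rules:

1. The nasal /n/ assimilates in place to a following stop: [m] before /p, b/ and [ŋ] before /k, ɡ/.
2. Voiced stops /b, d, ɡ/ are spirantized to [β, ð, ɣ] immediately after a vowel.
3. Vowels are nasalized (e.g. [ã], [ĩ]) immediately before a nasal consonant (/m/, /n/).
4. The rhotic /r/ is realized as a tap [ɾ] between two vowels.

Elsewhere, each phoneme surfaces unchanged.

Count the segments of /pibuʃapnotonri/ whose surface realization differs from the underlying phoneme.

2

Segments that undergo a rule: /b/ → [β] (rule 2); /o/ → [õ] (rule 3).
All other segments surface unchanged.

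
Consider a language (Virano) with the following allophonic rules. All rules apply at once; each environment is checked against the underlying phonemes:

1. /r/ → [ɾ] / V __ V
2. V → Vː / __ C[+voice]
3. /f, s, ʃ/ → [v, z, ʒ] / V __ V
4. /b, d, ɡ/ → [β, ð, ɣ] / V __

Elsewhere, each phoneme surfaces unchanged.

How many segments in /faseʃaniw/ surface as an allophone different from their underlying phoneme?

4

Segments that undergo a rule: /s/ → [z] (rule 3); /ʃ/ → [ʒ] (rule 3); /a/ → [aː] (rule 2); /i/ → [iː] (rule 2).
All other segments surface unchanged.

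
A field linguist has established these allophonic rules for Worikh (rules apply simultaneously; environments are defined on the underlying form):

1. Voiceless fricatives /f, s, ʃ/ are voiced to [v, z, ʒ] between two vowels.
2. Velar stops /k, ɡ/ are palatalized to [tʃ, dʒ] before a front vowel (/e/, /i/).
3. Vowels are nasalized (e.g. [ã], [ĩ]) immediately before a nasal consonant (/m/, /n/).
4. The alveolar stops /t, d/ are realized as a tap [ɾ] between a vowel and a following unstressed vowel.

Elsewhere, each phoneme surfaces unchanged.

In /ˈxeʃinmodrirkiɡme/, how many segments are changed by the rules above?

3

Segments that undergo a rule: /ʃ/ → [ʒ] (rule 1); /i/ → [ĩ] (rule 3); /k/ → [tʃ] (rule 2).
All other segments surface unchanged.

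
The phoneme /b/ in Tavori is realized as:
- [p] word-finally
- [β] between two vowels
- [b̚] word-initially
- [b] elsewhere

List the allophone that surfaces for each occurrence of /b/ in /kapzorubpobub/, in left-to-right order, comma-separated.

Occurrence 1 (position 8): no conditioning environment matches → elsewhere allophone [b].
Occurrence 2 (position 11): between two vowels → [β].
Occurrence 3 (position 13): word-finally → [p].

[b], [β], [p]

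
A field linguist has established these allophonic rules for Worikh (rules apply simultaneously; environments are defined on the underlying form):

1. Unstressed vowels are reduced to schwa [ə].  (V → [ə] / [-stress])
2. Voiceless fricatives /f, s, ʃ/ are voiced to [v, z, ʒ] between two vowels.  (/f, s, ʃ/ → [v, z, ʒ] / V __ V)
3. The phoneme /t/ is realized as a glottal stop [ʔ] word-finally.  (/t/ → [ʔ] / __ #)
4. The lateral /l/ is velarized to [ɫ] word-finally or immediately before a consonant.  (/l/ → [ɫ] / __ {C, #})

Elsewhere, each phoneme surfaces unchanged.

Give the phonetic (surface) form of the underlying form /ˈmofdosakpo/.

[ˈmofdəzəkpə]

/o/ (between /m/ and /f/) fails the environment for rule 1, so it stays [o].
/f/ (between /o/ and /d/) fails the environment for rule 2, so it stays [f].
/o/ (between /d/ and /s/): in an unstressed syllable, so rule 1 applies → [ə].
Rule 2 applies to /s/ (between /o/ and /a/: between two vowels) → [z].
/a/ — between /s/ and /k/, in an unstressed syllable — surfaces as [ə] (rule 1).
/o/ — word-final, in an unstressed syllable — surfaces as [ə] (rule 1).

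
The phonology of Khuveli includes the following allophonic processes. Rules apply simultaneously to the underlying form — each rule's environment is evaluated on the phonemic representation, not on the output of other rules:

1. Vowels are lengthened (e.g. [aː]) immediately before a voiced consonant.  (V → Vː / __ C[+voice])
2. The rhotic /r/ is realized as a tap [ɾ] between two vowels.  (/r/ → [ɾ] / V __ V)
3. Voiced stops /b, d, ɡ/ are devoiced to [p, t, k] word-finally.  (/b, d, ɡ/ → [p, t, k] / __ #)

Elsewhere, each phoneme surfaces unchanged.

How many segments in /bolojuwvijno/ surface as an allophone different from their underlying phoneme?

4

Segments that undergo a rule: /o/ → [oː] (rule 1); /o/ → [oː] (rule 1); /u/ → [uː] (rule 1); /i/ → [iː] (rule 1).
All other segments surface unchanged.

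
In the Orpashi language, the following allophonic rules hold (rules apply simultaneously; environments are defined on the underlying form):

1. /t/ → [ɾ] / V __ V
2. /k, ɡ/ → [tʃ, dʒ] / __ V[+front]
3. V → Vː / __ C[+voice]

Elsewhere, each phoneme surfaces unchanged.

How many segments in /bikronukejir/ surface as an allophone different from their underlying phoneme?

Segments that undergo a rule: /o/ → [oː] (rule 3); /k/ → [tʃ] (rule 2); /e/ → [eː] (rule 3); /i/ → [iː] (rule 3).
All other segments surface unchanged.

4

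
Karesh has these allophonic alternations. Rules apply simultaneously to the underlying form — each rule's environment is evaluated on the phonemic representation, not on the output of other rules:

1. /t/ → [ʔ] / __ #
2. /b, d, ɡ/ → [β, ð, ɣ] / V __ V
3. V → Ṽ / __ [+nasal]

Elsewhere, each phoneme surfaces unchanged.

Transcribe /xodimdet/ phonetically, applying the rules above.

/x/ — not in any rule's target class → [x].
/o/ (between /x/ and /d/) is in the target of rule 3 but the environment (before a nasal consonant) is not met → [o].
/d/ — between /o/ and /i/, between two vowels — surfaces as [ð] (rule 2).
/i/ — between /d/ and /m/, before a nasal consonant — surfaces as [ĩ] (rule 3).
/m/ — not in any rule's target class → [m].
/d/ — between /m/ and /e/; rule 2 does not apply here → [d].
/e/ (between /d/ and /t/) fails the environment for rule 3, so it stays [e].
/t/ (word-final) occurs word-finally → [ʔ] by rule 1.

[xoðĩmdeʔ]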